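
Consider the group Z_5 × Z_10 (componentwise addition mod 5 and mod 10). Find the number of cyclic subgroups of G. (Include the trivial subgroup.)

14

Group the elements of G by the cyclic subgroup they generate; each cyclic subgroup of order d accounts for φ(d) elements.
Cyclic subgroups by order — order 1: 1; order 2: 1; order 5: 6; order 10: 6.
Total: 14.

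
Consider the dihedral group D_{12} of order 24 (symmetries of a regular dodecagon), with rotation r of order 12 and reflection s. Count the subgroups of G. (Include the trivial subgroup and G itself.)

34

|G| = 24, so by Lagrange every subgroup order divides 24. Divisors: 1, 2, 3, 4, 6, 8, 12, 24.
Subgroups by order — order 1: 1; order 2: 13; order 3: 1; order 4: 7; order 6: 5; order 8: 3; order 12: 3; order 24: 1.
Total: 1 + 13 + 1 + 7 + 5 + 3 + 3 + 1 = 34.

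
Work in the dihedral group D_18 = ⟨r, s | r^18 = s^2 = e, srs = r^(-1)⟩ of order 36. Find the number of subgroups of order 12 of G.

3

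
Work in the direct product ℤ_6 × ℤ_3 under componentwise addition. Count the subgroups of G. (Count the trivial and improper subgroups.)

|G| = 18, so by Lagrange every subgroup order divides 18. Divisors: 1, 2, 3, 6, 9, 18.
Subgroups by order — order 1: 1; order 2: 1; order 3: 4; order 6: 4; order 9: 1; order 18: 1.
Total: 1 + 1 + 4 + 4 + 1 + 1 = 12.

12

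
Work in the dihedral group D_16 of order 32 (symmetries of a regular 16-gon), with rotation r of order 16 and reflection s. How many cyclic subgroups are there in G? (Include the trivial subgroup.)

21

Each element a generates a cyclic subgroup ⟨a⟩; distinct elements may generate the same one (a cyclic group of order d has φ(d) generators).
Cyclic subgroups by order — order 1: 1; order 2: 17; order 4: 1; order 8: 1; order 16: 1.
Total: 21.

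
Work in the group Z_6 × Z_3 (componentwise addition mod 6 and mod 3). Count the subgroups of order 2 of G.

1

|G| = 18 and 2 | 18, so subgroups of order 2 are possible by Lagrange.
The subgroups of order 2 are: {(0,0), (3,0)}.
So G has 1 subgroup of order 2.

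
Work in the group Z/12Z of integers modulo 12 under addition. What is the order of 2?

In Z/12Z, the order of an element a is n/gcd(a, n).
gcd(2, 12) = 2, so |⟨2⟩| = 12/2 = 6.

6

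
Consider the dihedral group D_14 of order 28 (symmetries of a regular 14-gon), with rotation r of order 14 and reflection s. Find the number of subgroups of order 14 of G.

|G| = 28 and 14 | 28, so subgroups of order 14 are possible by Lagrange.
The subgroups of order 14 are: {e, r, r^2, r^3, r^4, r^5, r^6, r^7, r^8, r^9, r^10, r^11, r^12, r^13}; {e, r^2, r^4, r^6, r^8, r^10, r^12, s, r^2s, r^4s, r^6s, r^8s, r^10s, r^12s}; {e, r^2, r^4, r^6, r^8, r^10, r^12, rs, r^3s, r^5s, r^7s, r^9s, r^11s, r^13s}.
So G has 3 subgroups of order 14.

3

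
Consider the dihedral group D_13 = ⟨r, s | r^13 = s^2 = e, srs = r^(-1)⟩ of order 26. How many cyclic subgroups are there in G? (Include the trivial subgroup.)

Group the elements of G by the cyclic subgroup they generate; each cyclic subgroup of order d accounts for φ(d) elements.
Cyclic subgroups by order — order 1: 1; order 2: 13; order 13: 1.
Total: 15.

15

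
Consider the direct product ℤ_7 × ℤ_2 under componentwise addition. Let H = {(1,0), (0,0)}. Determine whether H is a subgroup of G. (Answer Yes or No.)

(1,0) ∈ H but its inverse (6,0) ∉ H, so H is not a subgroup.

No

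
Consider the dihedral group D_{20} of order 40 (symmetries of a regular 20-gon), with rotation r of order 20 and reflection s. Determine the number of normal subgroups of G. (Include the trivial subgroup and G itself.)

G has 48 subgroups. Checking conjugation-invariance by order — order 1: 1/1 normal; order 2: 1/21 normal; order 4: 1/11 normal; order 5: 1/1 normal; order 8: 0/5 normal; order 10: 1/5 normal; order 20: 3/3 normal; order 40: 1/1 normal.
Total normal subgroups: 9.

9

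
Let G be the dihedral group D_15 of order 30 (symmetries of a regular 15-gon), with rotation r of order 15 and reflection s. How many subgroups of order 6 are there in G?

|G| = 30 and 6 | 30, so subgroups of order 6 are possible by Lagrange.
The subgroups of order 6 are: {e, r^5, r^10, s, r^5s, r^10s}; {e, r^5, r^10, rs, r^6s, r^11s}; {e, r^5, r^10, r^2s, r^7s, r^12s}; {e, r^5, r^10, r^3s, r^8s, r^13s}; … (5 in all).
So G has 5 subgroups of order 6.

5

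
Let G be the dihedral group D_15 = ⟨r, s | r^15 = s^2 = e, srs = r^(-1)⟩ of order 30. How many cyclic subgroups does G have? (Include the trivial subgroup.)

A cyclic subgroup of order d is generated by each of its φ(d) elements of order d, so the cyclic subgroups of order d number (#elements of order d)/φ(d).
Cyclic subgroups by order — order 1: 1; order 2: 15; order 3: 1; order 5: 1; order 15: 1.
Total: 19.

19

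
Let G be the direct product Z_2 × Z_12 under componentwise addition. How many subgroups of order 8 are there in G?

1

|G| = 24 and 8 | 24, so subgroups of order 8 are possible by Lagrange.
The subgroups of order 8 are: {(0,0), (0,3), (0,6), (0,9), (1,0), (1,3), (1,6), (1,9)}.
So G has 1 subgroup of order 8.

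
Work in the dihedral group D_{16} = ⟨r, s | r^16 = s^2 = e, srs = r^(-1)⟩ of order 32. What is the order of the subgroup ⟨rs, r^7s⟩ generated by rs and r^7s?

16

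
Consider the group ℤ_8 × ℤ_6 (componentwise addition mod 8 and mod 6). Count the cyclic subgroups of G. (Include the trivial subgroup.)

16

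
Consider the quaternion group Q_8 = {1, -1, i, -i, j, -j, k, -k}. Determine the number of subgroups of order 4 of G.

3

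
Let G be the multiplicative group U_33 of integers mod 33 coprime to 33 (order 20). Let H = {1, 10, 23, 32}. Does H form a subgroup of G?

Yes

|H| = 4 divides |G| = 20, consistent with Lagrange.
H contains the identity, every element's inverse is in H, and H is closed under ·: it is a subgroup.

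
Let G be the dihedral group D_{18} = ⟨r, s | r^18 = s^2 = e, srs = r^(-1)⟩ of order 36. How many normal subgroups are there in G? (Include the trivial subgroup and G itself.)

G has 45 subgroups. Checking conjugation-invariance by order — order 1: 1/1 normal; order 2: 1/19 normal; order 3: 1/1 normal; order 4: 0/9 normal; order 6: 1/7 normal; order 9: 1/1 normal; order 12: 0/3 normal; order 18: 3/3 normal; order 36: 1/1 normal.
Total normal subgroups: 9.

9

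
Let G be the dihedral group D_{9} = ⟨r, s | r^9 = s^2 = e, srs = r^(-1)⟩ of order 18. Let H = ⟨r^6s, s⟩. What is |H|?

6

|⟨r^6s⟩| = 2 and |⟨s⟩| = 2, so |H| is a multiple of lcm(2, 2) = 2 and divides |G| = 18.
Closing under the operation: H = {e, r^3, r^6, s, r^3s, r^6s}, so |H| = 6.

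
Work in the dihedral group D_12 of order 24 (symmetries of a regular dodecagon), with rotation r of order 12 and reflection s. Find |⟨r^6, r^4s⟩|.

|⟨r^6⟩| = 2 and |⟨r^4s⟩| = 2, so |H| is a multiple of lcm(2, 2) = 2 and divides |G| = 24.
Closing under the operation: H = {e, r^6, r^4s, r^10s}, so |H| = 4.

4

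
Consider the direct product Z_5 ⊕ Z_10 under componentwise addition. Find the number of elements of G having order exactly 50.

An element (a,b) has order lcm(ord(a), ord(b)); count pairs with lcm equal to 50.
Enumerating gives 0 such elements.

0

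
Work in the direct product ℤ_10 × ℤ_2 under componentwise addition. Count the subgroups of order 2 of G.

|G| = 20 and 2 | 20, so subgroups of order 2 are possible by Lagrange.
The subgroups of order 2 are: {(0,0), (0,1)}; {(0,0), (5,0)}; {(0,0), (5,1)}.
So G has 3 subgroups of order 2.

3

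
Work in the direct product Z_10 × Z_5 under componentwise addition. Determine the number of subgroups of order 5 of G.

|G| = 50 and 5 | 50, so subgroups of order 5 are possible by Lagrange.
The subgroups of order 5 are: {(0,0), (0,1), (0,2), (0,3), (0,4)}; {(0,0), (2,0), (4,0), (6,0), (8,0)}; {(0,0), (2,1), (4,2), (6,3), (8,4)}; {(0,0), (2,2), (4,4), (6,1), (8,3)}; … (6 in all).
So G has 6 subgroups of order 5.

6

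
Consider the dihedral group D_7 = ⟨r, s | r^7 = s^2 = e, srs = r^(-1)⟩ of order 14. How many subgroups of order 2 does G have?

7

|G| = 14 and 2 | 14, so subgroups of order 2 are possible by Lagrange.
The subgroups of order 2 are: {e, r^2s}; {e, r^3s}; {e, r^4s}; {e, r^5s}; … (7 in all).
So G has 7 subgroups of order 2.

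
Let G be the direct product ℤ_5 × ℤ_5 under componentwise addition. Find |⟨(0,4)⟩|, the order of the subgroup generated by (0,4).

The order of (0,4) in Z_5 × Z_5 is lcm(ord(0) in Z_5, ord(4) in Z_5).
ord(0) = 1 and ord(4) = 5, so |⟨(0,4)⟩| = lcm(1, 5) = 5.

5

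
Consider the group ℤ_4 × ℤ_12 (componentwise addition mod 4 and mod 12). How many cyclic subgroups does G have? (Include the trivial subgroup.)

20

A cyclic subgroup of order d is generated by each of its φ(d) elements of order d, so the cyclic subgroups of order d number (#elements of order d)/φ(d).
Cyclic subgroups by order — order 1: 1; order 2: 3; order 3: 1; order 4: 6; order 6: 3; order 12: 6.
Total: 20.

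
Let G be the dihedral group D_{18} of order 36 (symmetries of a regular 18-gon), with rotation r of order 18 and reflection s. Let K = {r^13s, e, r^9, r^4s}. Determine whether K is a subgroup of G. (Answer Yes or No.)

|K| = 4 divides |G| = 36, consistent with Lagrange.
K contains the identity, every element's inverse is in K, and K is closed under ·: it is a subgroup.

Yes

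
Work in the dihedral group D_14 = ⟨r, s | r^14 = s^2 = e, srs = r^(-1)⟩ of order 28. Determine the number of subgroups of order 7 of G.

|G| = 28 and 7 | 28, so subgroups of order 7 are possible by Lagrange.
The subgroups of order 7 are: {e, r^2, r^4, r^6, r^8, r^10, r^12}.
So G has 1 subgroup of order 7.

1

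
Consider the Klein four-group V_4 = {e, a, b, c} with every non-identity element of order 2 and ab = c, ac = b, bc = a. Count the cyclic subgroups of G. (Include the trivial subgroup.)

4

Group the elements of G by the cyclic subgroup they generate; each cyclic subgroup of order d accounts for φ(d) elements.
Cyclic subgroups by order — order 1: 1; order 2: 3.
Total: 4.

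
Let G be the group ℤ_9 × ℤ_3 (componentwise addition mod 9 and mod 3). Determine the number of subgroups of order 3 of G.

|G| = 27 and 3 | 27, so subgroups of order 3 are possible by Lagrange.
The subgroups of order 3 are: {(0,0), (0,1), (0,2)}; {(0,0), (3,0), (6,0)}; {(0,0), (3,1), (6,2)}; {(0,0), (3,2), (6,1)}.
So G has 4 subgroups of order 3.

4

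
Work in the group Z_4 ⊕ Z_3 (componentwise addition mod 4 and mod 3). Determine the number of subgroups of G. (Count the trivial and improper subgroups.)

6

|G| = 12, so by Lagrange every subgroup order divides 12. Divisors: 1, 2, 3, 4, 6, 12.
Subgroups by order — order 1: 1; order 2: 1; order 3: 1; order 4: 1; order 6: 1; order 12: 1.
Total: 1 + 1 + 1 + 1 + 1 + 1 = 6.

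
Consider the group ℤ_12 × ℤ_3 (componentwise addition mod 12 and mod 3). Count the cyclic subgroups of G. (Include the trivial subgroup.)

15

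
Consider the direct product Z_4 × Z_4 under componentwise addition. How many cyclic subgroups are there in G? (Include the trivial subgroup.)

10

Group the elements of G by the cyclic subgroup they generate; each cyclic subgroup of order d accounts for φ(d) elements.
Cyclic subgroups by order — order 1: 1; order 2: 3; order 4: 6.
Total: 10.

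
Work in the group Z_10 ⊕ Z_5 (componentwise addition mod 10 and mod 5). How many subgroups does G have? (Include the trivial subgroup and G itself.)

|G| = 50, so by Lagrange every subgroup order divides 50. Divisors: 1, 2, 5, 10, 25, 50.
Subgroups by order — order 1: 1; order 2: 1; order 5: 6; order 10: 6; order 25: 1; order 50: 1.
Total: 1 + 1 + 6 + 6 + 1 + 1 = 16.

16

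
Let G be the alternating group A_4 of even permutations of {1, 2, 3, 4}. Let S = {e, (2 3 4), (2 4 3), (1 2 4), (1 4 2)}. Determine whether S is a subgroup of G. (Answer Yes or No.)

No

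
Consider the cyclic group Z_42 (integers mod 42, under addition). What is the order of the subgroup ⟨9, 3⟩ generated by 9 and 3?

14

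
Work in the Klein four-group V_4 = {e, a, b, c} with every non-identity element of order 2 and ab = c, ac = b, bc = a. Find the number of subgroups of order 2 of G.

|G| = 4 and 2 | 4, so subgroups of order 2 are possible by Lagrange.
The subgroups of order 2 are: {e, a}; {e, b}; {e, c}.
So G has 3 subgroups of order 2.

3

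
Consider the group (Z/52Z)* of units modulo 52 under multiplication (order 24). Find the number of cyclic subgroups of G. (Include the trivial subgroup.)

12

Each element a generates a cyclic subgroup ⟨a⟩; distinct elements may generate the same one (a cyclic group of order d has φ(d) generators).
Cyclic subgroups by order — order 1: 1; order 2: 3; order 3: 1; order 4: 2; order 6: 3; order 12: 2.
Total: 12.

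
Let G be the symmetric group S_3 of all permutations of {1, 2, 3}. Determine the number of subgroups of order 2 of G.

|G| = 6 and 2 | 6, so subgroups of order 2 are possible by Lagrange.
The subgroups of order 2 are: {e, (1 2)}; {e, (1 3)}; {e, (2 3)}.
So G has 3 subgroups of order 2.

3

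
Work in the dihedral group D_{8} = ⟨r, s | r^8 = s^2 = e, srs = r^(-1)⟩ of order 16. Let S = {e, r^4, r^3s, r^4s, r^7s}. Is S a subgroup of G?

No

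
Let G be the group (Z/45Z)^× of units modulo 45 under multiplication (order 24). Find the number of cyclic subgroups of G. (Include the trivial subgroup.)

12

A cyclic subgroup of order d is generated by each of its φ(d) elements of order d, so the cyclic subgroups of order d number (#elements of order d)/φ(d).
Cyclic subgroups by order — order 1: 1; order 2: 3; order 3: 1; order 4: 2; order 6: 3; order 12: 2.
Total: 12.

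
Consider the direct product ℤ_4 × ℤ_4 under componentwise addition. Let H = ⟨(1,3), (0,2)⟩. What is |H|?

|⟨(1,3)⟩| = 4 and |⟨(0,2)⟩| = 2, so |H| is a multiple of lcm(4, 2) = 4 and divides |G| = 16.
Closing under the operation: H = {(0,0), (0,2), (1,1), (1,3), (2,0), (2,2), (3,1), (3,3)}, so |H| = 8.

8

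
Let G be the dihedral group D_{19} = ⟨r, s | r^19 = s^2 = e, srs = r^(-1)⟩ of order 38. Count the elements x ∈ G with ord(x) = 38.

0

No element of G has order 38 (even though 38 | 38).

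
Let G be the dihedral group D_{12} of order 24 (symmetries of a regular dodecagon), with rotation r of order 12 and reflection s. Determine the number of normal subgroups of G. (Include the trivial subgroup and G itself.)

G has 34 subgroups. Checking conjugation-invariance by order — order 1: 1/1 normal; order 2: 1/13 normal; order 3: 1/1 normal; order 4: 1/7 normal; order 6: 1/5 normal; order 8: 0/3 normal; order 12: 3/3 normal; order 24: 1/1 normal.
Total normal subgroups: 9.

9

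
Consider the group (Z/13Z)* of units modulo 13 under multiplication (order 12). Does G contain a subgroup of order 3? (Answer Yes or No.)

3 | 12. A subgroup of order 3 is {1, 3, 9}.

Yes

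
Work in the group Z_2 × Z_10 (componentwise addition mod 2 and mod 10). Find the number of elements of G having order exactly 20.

0

An element (a,b) has order lcm(ord(a), ord(b)); count pairs with lcm equal to 20.
Enumerating gives 0 such elements.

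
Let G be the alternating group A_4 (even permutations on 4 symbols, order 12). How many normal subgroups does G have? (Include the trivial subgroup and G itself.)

G has 10 subgroups. Checking conjugation-invariance by order — order 1: 1/1 normal; order 2: 0/3 normal; order 3: 0/4 normal; order 4: 1/1 normal; order 12: 1/1 normal.
Total normal subgroups: 3.

3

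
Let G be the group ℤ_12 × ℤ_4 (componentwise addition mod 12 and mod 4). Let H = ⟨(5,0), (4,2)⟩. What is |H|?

|⟨(5,0)⟩| = 12 and |⟨(4,2)⟩| = 6, so |H| is a multiple of lcm(12, 6) = 12 and divides |G| = 48.
Closing under the operation: H = {(0,0), (0,2), (1,0), (1,2), (2,0), (2,2), (3,0), (3,2), (4,0), (4,2), (5,0), (5,2), (6,0), (6,2), (7,0), (7,2), (8,0), (8,2), (9,0), (9,2), (10,0), (10,2), (11,0), (11,2)}, so |H| = 24.

24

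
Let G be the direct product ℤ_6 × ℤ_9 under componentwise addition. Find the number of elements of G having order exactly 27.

An element (a,b) has order lcm(ord(a), ord(b)); count pairs with lcm equal to 27.
Enumerating gives 0 such elements.

0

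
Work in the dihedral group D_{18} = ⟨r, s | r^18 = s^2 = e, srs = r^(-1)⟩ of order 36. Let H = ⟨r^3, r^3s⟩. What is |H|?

12

|⟨r^3⟩| = 6 and |⟨r^3s⟩| = 2, so |H| is a multiple of lcm(6, 2) = 6 and divides |G| = 36.
Closing under the operation: H = {e, r^3, r^6, r^9, r^12, r^15, s, r^3s, r^6s, r^9s, r^12s, r^15s}, so |H| = 12.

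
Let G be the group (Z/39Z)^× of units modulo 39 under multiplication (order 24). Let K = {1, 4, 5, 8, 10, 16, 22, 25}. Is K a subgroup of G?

No

Closure fails: 4 · 5 = 20 ∉ K. So K is not a subgroup.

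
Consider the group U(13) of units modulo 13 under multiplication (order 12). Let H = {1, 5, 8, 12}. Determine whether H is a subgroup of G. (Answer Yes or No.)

|H| = 4 divides |G| = 12, consistent with Lagrange.
H contains the identity, every element's inverse is in H, and H is closed under ·: it is a subgroup.
In fact H = ⟨8⟩.

Yes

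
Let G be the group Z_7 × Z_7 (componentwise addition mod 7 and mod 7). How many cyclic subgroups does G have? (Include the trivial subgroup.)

9

Group the elements of G by the cyclic subgroup they generate; each cyclic subgroup of order d accounts for φ(d) elements.
Cyclic subgroups by order — order 1: 1; order 7: 8.
Total: 9.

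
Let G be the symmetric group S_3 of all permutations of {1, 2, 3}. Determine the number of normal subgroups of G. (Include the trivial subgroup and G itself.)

3

G has 6 subgroups. Checking conjugation-invariance by order — order 1: 1/1 normal; order 2: 0/3 normal; order 3: 1/1 normal; order 6: 1/1 normal.
Total normal subgroups: 3.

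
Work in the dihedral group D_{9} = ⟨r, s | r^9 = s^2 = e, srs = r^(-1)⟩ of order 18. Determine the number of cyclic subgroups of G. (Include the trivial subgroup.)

12

Group the elements of G by the cyclic subgroup they generate; each cyclic subgroup of order d accounts for φ(d) elements.
Cyclic subgroups by order — order 1: 1; order 2: 9; order 3: 1; order 9: 1.
Total: 12.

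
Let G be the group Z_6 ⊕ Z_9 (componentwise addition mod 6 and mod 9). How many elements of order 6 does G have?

8

An element (a,b) has order lcm(ord(a), ord(b)); count pairs with lcm equal to 6.
Enumerating gives 8 such elements.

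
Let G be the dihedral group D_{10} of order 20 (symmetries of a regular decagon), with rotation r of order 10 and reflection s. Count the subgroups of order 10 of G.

|G| = 20 and 10 | 20, so subgroups of order 10 are possible by Lagrange.
The subgroups of order 10 are: {e, r, r^2, r^3, r^4, r^5, r^6, r^7, r^8, r^9}; {e, r^2, r^4, r^6, r^8, s, r^2s, r^4s, r^6s, r^8s}; {e, r^2, r^4, r^6, r^8, rs, r^3s, r^5s, r^7s, r^9s}.
So G has 3 subgroups of order 10.

3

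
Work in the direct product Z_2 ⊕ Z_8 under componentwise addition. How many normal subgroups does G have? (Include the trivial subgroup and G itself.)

G is abelian, so every subgroup is normal.
G has 11 subgroups in total, hence 11 normal subgroups.

11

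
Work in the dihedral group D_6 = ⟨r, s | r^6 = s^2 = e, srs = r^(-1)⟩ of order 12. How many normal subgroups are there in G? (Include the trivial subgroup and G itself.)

G has 16 subgroups. Checking conjugation-invariance by order — order 1: 1/1 normal; order 2: 1/7 normal; order 3: 1/1 normal; order 4: 0/3 normal; order 6: 3/3 normal; order 12: 1/1 normal.
Total normal subgroups: 7.

7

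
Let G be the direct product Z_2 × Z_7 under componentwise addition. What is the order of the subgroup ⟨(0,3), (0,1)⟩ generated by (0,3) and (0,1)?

|⟨(0,3)⟩| = 7 and |⟨(0,1)⟩| = 7, so |H| is a multiple of lcm(7, 7) = 7 and divides |G| = 14.
Closing under the operation: H = {(0,0), (0,1), (0,2), (0,3), (0,4), (0,5), (0,6)}, so |H| = 7.

7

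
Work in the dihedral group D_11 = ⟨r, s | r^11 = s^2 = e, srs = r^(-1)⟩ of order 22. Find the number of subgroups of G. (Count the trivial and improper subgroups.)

14

|G| = 22, so by Lagrange every subgroup order divides 22. Divisors: 1, 2, 11, 22.
Subgroups by order — order 1: 1; order 2: 11; order 11: 1; order 22: 1.
Total: 1 + 11 + 1 + 1 = 14.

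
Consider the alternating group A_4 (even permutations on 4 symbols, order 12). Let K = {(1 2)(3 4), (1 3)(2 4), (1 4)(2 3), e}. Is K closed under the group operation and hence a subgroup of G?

Yes

|K| = 4 divides |G| = 12, consistent with Lagrange.
K contains the identity, every element's inverse is in K, and K is closed under ∘: it is a subgroup.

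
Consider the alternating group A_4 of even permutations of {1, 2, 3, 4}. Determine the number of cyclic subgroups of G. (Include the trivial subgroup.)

A cyclic subgroup of order d is generated by each of its φ(d) elements of order d, so the cyclic subgroups of order d number (#elements of order d)/φ(d).
Cyclic subgroups by order — order 1: 1; order 2: 3; order 3: 4.
Total: 8.

8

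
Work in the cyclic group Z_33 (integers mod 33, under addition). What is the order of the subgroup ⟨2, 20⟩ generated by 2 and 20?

|⟨2⟩| = 33 and |⟨20⟩| = 33, so |H| is a multiple of lcm(33, 33) = 33 and divides |G| = 33.
Closing {2, 20} under the group operation gives all of G, so |H| = 33.

33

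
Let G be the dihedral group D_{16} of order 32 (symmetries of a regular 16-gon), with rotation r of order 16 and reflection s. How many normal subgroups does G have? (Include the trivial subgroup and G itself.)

G has 36 subgroups. Checking conjugation-invariance by order — order 1: 1/1 normal; order 2: 1/17 normal; order 4: 1/9 normal; order 8: 1/5 normal; order 16: 3/3 normal; order 32: 1/1 normal.
Total normal subgroups: 8.

8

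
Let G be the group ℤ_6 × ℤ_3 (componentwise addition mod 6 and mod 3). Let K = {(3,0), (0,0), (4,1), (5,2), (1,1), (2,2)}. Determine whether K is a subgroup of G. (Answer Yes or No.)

Yes

|K| = 6 divides |G| = 18, consistent with Lagrange.
K contains the identity, every element's inverse is in K, and K is closed under +: it is a subgroup.
In fact K = ⟨(5,2)⟩.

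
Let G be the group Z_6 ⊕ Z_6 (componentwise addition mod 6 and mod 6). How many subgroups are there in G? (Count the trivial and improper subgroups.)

|G| = 36, so by Lagrange every subgroup order divides 36. Divisors: 1, 2, 3, 4, 6, 9, 12, 18, 36.
Subgroups by order — order 1: 1; order 2: 3; order 3: 4; order 4: 1; order 6: 12; order 9: 1; order 12: 4; order 18: 3; order 36: 1.
Total: 1 + 3 + 4 + 1 + 12 + 1 + 4 + 3 + 1 = 30.

30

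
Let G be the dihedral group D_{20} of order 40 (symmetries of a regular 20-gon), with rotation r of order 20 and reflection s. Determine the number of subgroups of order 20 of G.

|G| = 40 and 20 | 40, so subgroups of order 20 are possible by Lagrange.
The subgroups of order 20 are: {e, r, r^2, r^3, r^4, r^5, r^6, r^7, r^8, r^9, r^10, r^11, r^12, r^13, r^14, r^15, r^16, r^17, r^18, r^19}; {e, r^2, r^4, r^6, r^8, r^10, r^12, r^14, r^16, r^18, s, r^2s, r^4s, r^6s, r^8s, r^10s, r^12s, r^14s, r^16s, r^18s}; {e, r^2, r^4, r^6, r^8, r^10, r^12, r^14, r^16, r^18, rs, r^3s, r^5s, r^7s, r^9s, r^11s, r^13s, r^15s, r^17s, r^19s}.
So G has 3 subgroups of order 20.

3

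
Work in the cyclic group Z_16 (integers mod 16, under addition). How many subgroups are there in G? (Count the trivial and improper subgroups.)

5

Subgroups of the cyclic group Z_16 correspond bijectively to divisors of 16.
Divisors of 16: 1, 2, 4, 8, 16.
So Z_16 has 5 subgroups.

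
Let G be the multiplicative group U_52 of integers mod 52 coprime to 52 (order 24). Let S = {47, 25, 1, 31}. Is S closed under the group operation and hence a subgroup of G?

Yes

|S| = 4 divides |G| = 24, consistent with Lagrange.
S contains the identity, every element's inverse is in S, and S is closed under ·: it is a subgroup.
In fact S = ⟨47⟩.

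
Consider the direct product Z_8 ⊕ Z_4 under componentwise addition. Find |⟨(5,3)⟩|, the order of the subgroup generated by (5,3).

8

The order of (5,3) in Z_8 × Z_4 is lcm(ord(5) in Z_8, ord(3) in Z_4).
ord(5) = 8 and ord(3) = 4, so |⟨(5,3)⟩| = lcm(8, 4) = 8.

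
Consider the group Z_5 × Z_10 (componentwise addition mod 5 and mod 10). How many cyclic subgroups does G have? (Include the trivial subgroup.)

Group the elements of G by the cyclic subgroup they generate; each cyclic subgroup of order d accounts for φ(d) elements.
Cyclic subgroups by order — order 1: 1; order 2: 1; order 5: 6; order 10: 6.
Total: 14.

14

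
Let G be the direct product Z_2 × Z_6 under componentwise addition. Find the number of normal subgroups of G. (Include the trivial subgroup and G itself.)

G is abelian, so every subgroup is normal.
G has 10 subgroups in total, hence 10 normal subgroups.

10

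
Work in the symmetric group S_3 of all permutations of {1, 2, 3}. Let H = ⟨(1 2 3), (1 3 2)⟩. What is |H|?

3

|⟨(1 2 3)⟩| = 3 and |⟨(1 3 2)⟩| = 3, so |H| is a multiple of lcm(3, 3) = 3 and divides |G| = 6.
Closing under the operation: H = {e, (1 2 3), (1 3 2)}, so |H| = 3.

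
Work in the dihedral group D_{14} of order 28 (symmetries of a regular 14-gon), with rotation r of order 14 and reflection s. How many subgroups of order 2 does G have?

15

|G| = 28 and 2 | 28, so subgroups of order 2 are possible by Lagrange.
The subgroups of order 2 are: {e, r^10s}; {e, r^11s}; {e, r^12s}; {e, r^13s}; … (15 in all).
So G has 15 subgroups of order 2.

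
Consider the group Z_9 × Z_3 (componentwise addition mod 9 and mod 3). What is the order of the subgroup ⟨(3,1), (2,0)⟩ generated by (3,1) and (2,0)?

27

|⟨(3,1)⟩| = 3 and |⟨(2,0)⟩| = 9, so |H| is a multiple of lcm(3, 9) = 9 and divides |G| = 27.
Closing {(3,1), (2,0)} under the group operation gives all of G, so |H| = 27.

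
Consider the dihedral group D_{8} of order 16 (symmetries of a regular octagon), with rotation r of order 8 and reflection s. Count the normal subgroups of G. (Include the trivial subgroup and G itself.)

G has 19 subgroups. Checking conjugation-invariance by order — order 1: 1/1 normal; order 2: 1/9 normal; order 4: 1/5 normal; order 8: 3/3 normal; order 16: 1/1 normal.
Total normal subgroups: 7.

7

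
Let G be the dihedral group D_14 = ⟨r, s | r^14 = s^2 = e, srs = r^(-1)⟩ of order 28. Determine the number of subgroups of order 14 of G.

3

|G| = 28 and 14 | 28, so subgroups of order 14 are possible by Lagrange.
The subgroups of order 14 are: {e, r, r^2, r^3, r^4, r^5, r^6, r^7, r^8, r^9, r^10, r^11, r^12, r^13}; {e, r^2, r^4, r^6, r^8, r^10, r^12, s, r^2s, r^4s, r^6s, r^8s, r^10s, r^12s}; {e, r^2, r^4, r^6, r^8, r^10, r^12, rs, r^3s, r^5s, r^7s, r^9s, r^11s, r^13s}.
So G has 3 subgroups of order 14.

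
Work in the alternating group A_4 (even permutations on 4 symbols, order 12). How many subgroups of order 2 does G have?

3

|G| = 12 and 2 | 12, so subgroups of order 2 are possible by Lagrange.
The subgroups of order 2 are: {e, (1 2)(3 4)}; {e, (1 3)(2 4)}; {e, (1 4)(2 3)}.
So G has 3 subgroups of order 2.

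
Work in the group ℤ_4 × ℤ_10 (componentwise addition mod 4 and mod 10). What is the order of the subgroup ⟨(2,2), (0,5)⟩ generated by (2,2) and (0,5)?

20

|⟨(2,2)⟩| = 10 and |⟨(0,5)⟩| = 2, so |H| is a multiple of lcm(10, 2) = 10 and divides |G| = 40.
Closing under the operation: H = {(0,0), (0,1), (0,2), (0,3), (0,4), (0,5), (0,6), (0,7), (0,8), (0,9), (2,0), (2,1), (2,2), (2,3), (2,4), (2,5), (2,6), (2,7), (2,8), (2,9)}, so |H| = 20.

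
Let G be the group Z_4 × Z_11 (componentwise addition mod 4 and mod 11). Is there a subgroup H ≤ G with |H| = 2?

Yes

2 | 44. A subgroup of order 2 is {(0,0), (2,0)}.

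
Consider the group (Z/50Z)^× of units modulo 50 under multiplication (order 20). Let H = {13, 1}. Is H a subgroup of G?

13 ∈ H but its inverse 27 ∉ H, so H is not a subgroup.

No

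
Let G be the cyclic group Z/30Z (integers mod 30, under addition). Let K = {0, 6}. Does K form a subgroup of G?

No

6 ∈ K but its inverse 24 ∉ K, so K is not a subgroup.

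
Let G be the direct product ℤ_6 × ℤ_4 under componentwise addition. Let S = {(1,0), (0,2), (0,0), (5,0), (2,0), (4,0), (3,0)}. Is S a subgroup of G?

|S| = 7 does not divide |G| = 24, so by Lagrange S is not a subgroup.

No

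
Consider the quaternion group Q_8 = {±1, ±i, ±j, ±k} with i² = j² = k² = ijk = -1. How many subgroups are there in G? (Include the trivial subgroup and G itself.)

6

|G| = 8, so by Lagrange every subgroup order divides 8. Divisors: 1, 2, 4, 8.
Subgroups by order — order 1: 1; order 2: 1; order 4: 3; order 8: 1.
Total: 1 + 1 + 3 + 1 = 6.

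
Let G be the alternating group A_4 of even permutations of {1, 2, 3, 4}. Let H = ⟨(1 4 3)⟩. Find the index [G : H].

|⟨(1 4 3)⟩| = 3 and |G| = 12.
By Lagrange, [G : H] = |G|/|H| = 12/3 = 4.

4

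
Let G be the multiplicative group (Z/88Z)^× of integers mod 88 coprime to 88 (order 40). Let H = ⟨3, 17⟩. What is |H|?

20

|⟨3⟩| = 10 and |⟨17⟩| = 10, so |H| is a multiple of lcm(10, 10) = 10 and divides |G| = 40.
Closing under the operation: H = {1, 3, 9, 17, 19, 25, 27, 35, 41, 43, 49, 51, 57, 59, 65, 67, 73, 75, 81, 83}, so |H| = 20.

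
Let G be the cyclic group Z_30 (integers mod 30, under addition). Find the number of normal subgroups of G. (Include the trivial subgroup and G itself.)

8

G is abelian, so every subgroup is normal.
G has 8 subgroups in total, hence 8 normal subgroups.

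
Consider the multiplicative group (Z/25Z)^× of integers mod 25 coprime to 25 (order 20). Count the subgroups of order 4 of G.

1

|G| = 20 and 4 | 20, so subgroups of order 4 are possible by Lagrange.
The subgroups of order 4 are: {1, 7, 18, 24}.
So G has 1 subgroup of order 4.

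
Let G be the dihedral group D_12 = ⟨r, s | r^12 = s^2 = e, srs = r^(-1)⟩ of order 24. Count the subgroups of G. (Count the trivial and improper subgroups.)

|G| = 24, so by Lagrange every subgroup order divides 24. Divisors: 1, 2, 3, 4, 6, 8, 12, 24.
Subgroups by order — order 1: 1; order 2: 13; order 3: 1; order 4: 7; order 6: 5; order 8: 3; order 12: 3; order 24: 1.
Total: 1 + 13 + 1 + 7 + 5 + 3 + 3 + 1 = 34.

34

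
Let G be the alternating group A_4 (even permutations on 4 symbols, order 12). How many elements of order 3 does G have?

8

The elements of order 3 are: (2 3 4), (2 4 3), (1 2 3), (1 2 4), (1 3 2), (1 3 4), (1 4 2), (1 4 3).
That's 8.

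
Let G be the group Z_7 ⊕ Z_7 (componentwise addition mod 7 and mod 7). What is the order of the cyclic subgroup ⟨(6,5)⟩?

7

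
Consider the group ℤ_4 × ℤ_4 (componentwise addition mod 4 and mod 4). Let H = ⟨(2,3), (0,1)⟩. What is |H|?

|⟨(2,3)⟩| = 4 and |⟨(0,1)⟩| = 4, so |H| is a multiple of lcm(4, 4) = 4 and divides |G| = 16.
Closing under the operation: H = {(0,0), (0,1), (0,2), (0,3), (2,0), (2,1), (2,2), (2,3)}, so |H| = 8.

8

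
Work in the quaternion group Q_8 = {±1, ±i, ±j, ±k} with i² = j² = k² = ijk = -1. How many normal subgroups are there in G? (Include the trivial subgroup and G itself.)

G has 6 subgroups. Checking conjugation-invariance by order — order 1: 1/1 normal; order 2: 1/1 normal; order 4: 3/3 normal; order 8: 1/1 normal.
Total normal subgroups: 6.

6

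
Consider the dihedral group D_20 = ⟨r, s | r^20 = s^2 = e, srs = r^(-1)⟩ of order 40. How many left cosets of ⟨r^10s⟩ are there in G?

|⟨r^10s⟩| = 2 and |G| = 40.
By Lagrange, [G : H] = |G|/|H| = 40/2 = 20.

20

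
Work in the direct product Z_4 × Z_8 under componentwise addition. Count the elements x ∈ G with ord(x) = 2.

3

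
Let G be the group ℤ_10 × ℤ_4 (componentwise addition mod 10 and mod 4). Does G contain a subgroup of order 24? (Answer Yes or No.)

No

24 does not divide |G| = 40, so by Lagrange no subgroup of order 24 exists.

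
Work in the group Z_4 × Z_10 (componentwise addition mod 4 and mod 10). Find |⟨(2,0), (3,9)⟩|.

|⟨(2,0)⟩| = 2 and |⟨(3,9)⟩| = 20, so |H| is a multiple of lcm(2, 20) = 20 and divides |G| = 40.
Closing under the operation: H = {(0,0), (0,2), (0,4), (0,6), (0,8), (1,1), (1,3), (1,5), (1,7), (1,9), (2,0), (2,2), (2,4), (2,6), (2,8), (3,1), (3,3), (3,5), (3,7), (3,9)}, so |H| = 20.

20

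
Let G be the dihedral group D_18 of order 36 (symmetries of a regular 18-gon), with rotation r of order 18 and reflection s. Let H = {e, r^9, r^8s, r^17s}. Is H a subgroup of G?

Yes

|H| = 4 divides |G| = 36, consistent with Lagrange.
H contains the identity, every element's inverse is in H, and H is closed under ·: it is a subgroup.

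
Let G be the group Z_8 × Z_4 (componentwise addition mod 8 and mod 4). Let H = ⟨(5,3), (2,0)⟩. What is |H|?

16

|⟨(5,3)⟩| = 8 and |⟨(2,0)⟩| = 4, so |H| is a multiple of lcm(8, 4) = 8 and divides |G| = 32.
Closing under the operation: H = {(0,0), (0,2), (1,1), (1,3), (2,0), (2,2), (3,1), (3,3), (4,0), (4,2), (5,1), (5,3), (6,0), (6,2), (7,1), (7,3)}, so |H| = 16.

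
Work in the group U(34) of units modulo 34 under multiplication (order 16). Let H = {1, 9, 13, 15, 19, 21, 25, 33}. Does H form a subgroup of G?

Yes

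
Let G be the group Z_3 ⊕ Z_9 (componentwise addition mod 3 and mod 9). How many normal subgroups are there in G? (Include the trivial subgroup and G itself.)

10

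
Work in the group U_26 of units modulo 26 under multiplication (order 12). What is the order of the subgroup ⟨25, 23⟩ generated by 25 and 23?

6

|⟨25⟩| = 2 and |⟨23⟩| = 6, so |H| is a multiple of lcm(2, 6) = 6 and divides |G| = 12.
Closing under the operation: H = {1, 3, 9, 17, 23, 25}, so |H| = 6.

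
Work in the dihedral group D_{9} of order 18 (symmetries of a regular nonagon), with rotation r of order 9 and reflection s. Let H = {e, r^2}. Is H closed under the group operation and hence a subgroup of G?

No

r^2 ∈ H but its inverse r^7 ∉ H, so H is not a subgroup.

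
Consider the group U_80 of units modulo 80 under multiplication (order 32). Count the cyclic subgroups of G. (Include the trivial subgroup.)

20

Group the elements of G by the cyclic subgroup they generate; each cyclic subgroup of order d accounts for φ(d) elements.
Cyclic subgroups by order — order 1: 1; order 2: 7; order 4: 12.
Total: 20.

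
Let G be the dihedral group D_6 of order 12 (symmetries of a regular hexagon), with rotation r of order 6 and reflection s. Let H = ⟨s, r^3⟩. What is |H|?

|⟨s⟩| = 2 and |⟨r^3⟩| = 2, so |H| is a multiple of lcm(2, 2) = 2 and divides |G| = 12.
Closing under the operation: H = {e, r^3, s, r^3s}, so |H| = 4.

4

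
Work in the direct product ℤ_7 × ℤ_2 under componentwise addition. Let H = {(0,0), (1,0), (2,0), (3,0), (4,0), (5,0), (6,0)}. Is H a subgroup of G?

Yes

|H| = 7 divides |G| = 14, consistent with Lagrange.
H contains the identity, every element's inverse is in H, and H is closed under +: it is a subgroup.
In fact H = ⟨(4,0)⟩.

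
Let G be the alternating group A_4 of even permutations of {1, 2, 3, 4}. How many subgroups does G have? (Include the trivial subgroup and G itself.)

|G| = 12, so by Lagrange every subgroup order divides 12. Divisors: 1, 2, 3, 4, 6, 12.
Subgroups by order — order 1: 1; order 2: 3; order 3: 4; order 4: 1; order 6: 0; order 12: 1.
Total: 1 + 3 + 4 + 1 + 0 + 1 = 10.

10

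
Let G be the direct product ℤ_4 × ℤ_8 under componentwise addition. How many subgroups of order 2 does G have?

3

|G| = 32 and 2 | 32, so subgroups of order 2 are possible by Lagrange.
The subgroups of order 2 are: {(0,0), (0,4)}; {(0,0), (2,0)}; {(0,0), (2,4)}.
So G has 3 subgroups of order 2.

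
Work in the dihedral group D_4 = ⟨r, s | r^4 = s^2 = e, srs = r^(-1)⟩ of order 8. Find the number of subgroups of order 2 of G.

5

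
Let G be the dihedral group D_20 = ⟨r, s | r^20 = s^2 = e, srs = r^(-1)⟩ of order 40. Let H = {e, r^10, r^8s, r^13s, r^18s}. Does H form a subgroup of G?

Closure fails: r^10 · r^13s = r^3s ∉ H. So H is not a subgroup.

No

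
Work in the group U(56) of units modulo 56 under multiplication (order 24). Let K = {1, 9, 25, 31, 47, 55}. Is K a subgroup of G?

Yes

|K| = 6 divides |G| = 24, consistent with Lagrange.
K contains the identity, every element's inverse is in K, and K is closed under ·: it is a subgroup.
In fact K = ⟨47⟩.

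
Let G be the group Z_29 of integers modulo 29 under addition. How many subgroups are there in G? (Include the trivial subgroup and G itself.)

2

Subgroups of the cyclic group Z_29 correspond bijectively to divisors of 29.
Divisors of 29: 1, 29.
So Z_29 has 2 subgroups.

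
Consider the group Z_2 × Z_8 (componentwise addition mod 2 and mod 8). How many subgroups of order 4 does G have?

3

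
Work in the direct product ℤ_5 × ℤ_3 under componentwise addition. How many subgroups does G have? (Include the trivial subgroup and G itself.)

|G| = 15, so by Lagrange every subgroup order divides 15. Divisors: 1, 3, 5, 15.
Subgroups by order — order 1: 1; order 3: 1; order 5: 1; order 15: 1.
Total: 1 + 1 + 1 + 1 = 4.

4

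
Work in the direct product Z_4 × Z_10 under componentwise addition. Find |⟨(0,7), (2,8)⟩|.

20

|⟨(0,7)⟩| = 10 and |⟨(2,8)⟩| = 10, so |H| is a multiple of lcm(10, 10) = 10 and divides |G| = 40.
Closing under the operation: H = {(0,0), (0,1), (0,2), (0,3), (0,4), (0,5), (0,6), (0,7), (0,8), (0,9), (2,0), (2,1), (2,2), (2,3), (2,4), (2,5), (2,6), (2,7), (2,8), (2,9)}, so |H| = 20.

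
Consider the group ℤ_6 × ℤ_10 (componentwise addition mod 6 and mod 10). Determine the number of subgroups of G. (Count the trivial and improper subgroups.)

20

|G| = 60, so by Lagrange every subgroup order divides 60. Divisors: 1, 2, 3, 4, 5, 6, 10, 12, 15, 20, 30, 60.
Subgroups by order — order 1: 1; order 2: 3; order 3: 1; order 4: 1; order 5: 1; order 6: 3; order 10: 3; order 12: 1; order 15: 1; order 20: 1; order 30: 3; order 60: 1.
Total: 1 + 3 + 1 + 1 + 1 + 3 + 3 + 1 + 1 + 1 + 3 + 1 = 20.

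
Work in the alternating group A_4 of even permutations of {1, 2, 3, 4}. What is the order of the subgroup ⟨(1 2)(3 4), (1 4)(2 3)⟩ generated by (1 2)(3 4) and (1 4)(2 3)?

4

|⟨(1 2)(3 4)⟩| = 2 and |⟨(1 4)(2 3)⟩| = 2, so |H| is a multiple of lcm(2, 2) = 2 and divides |G| = 12.
Closing under the operation: H = {e, (1 2)(3 4), (1 3)(2 4), (1 4)(2 3)}, so |H| = 4.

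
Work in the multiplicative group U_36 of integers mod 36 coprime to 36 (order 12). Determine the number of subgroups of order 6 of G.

3

|G| = 12 and 6 | 12, so subgroups of order 6 are possible by Lagrange.
The subgroups of order 6 are: {1, 11, 13, 23, 25, 35}; {1, 5, 13, 17, 25, 29}; {1, 7, 13, 19, 25, 31}.
So G has 3 subgroups of order 6.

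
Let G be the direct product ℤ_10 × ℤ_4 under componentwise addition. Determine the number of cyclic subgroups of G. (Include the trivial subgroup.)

12

Each element a generates a cyclic subgroup ⟨a⟩; distinct elements may generate the same one (a cyclic group of order d has φ(d) generators).
Cyclic subgroups by order — order 1: 1; order 2: 3; order 4: 2; order 5: 1; order 10: 3; order 20: 2.
Total: 12.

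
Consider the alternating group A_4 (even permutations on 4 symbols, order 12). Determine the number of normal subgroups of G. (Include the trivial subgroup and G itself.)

G has 10 subgroups. Checking conjugation-invariance by order — order 1: 1/1 normal; order 2: 0/3 normal; order 3: 0/4 normal; order 4: 1/1 normal; order 12: 1/1 normal.
Total normal subgroups: 3.

3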